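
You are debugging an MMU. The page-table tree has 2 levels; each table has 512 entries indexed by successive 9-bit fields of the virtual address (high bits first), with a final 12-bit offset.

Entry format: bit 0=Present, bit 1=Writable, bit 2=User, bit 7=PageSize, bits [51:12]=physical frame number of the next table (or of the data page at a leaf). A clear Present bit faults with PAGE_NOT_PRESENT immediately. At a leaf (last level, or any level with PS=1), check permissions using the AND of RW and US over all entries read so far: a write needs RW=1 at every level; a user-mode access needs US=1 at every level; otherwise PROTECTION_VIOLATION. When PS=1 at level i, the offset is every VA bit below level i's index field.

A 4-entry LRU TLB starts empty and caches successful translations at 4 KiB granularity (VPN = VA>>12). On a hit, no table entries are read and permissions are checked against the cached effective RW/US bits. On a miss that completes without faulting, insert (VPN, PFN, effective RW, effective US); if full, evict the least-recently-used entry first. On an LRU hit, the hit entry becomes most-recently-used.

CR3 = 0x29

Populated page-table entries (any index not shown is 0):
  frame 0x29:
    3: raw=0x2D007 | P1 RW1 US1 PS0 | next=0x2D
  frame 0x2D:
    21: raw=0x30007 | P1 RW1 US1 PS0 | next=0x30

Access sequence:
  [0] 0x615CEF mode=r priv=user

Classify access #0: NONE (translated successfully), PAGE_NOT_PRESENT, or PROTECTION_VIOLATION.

Trace:
#0 VA=0x615CEF (r,user):
  L0 @0x29[3] → 0x2D007  P=1,RW=1,US=1,PS=0
  L1 @0x2D[21] → 0x30007  P=1,RW=1,US=1,PS=0
  → PA=0x30CEF  (2 entries read)

Access #0 fault: NONE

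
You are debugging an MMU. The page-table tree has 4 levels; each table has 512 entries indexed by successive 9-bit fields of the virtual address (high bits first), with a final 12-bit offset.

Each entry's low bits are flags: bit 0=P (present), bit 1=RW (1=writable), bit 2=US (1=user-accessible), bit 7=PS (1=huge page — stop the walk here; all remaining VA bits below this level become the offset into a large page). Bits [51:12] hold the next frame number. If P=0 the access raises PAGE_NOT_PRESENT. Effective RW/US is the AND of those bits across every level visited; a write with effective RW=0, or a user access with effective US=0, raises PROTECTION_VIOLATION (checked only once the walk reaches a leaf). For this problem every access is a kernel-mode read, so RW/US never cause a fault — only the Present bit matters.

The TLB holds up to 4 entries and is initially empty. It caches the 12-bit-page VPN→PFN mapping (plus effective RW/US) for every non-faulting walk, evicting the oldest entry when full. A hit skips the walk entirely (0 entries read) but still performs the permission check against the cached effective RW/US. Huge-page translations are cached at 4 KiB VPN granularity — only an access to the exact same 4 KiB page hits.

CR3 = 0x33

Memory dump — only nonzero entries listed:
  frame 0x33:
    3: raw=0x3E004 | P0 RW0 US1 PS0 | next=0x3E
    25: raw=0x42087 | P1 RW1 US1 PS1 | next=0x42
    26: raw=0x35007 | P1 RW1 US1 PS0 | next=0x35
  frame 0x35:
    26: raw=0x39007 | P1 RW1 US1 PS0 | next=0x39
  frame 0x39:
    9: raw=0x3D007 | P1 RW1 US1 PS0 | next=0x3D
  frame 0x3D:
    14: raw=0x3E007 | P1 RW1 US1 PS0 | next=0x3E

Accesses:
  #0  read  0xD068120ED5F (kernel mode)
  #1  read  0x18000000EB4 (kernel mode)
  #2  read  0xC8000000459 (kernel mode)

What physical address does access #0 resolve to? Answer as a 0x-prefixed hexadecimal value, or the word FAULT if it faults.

Trace:
#0 VA=0xD068120ED5F (r,kernel):
  [0] read 0x33 idx=26: raw=0x35007 flags P=1 W=1 U=1 S=0
  [1] read 0x35 idx=26: raw=0x39007 flags P=1 W=1 U=1 S=0
  [2] read 0x39 idx=9: raw=0x3D007 flags P=1 W=1 U=1 S=0
  [3] read 0x3D idx=14: raw=0x3E007 flags P=1 W=1 U=1 S=0
  ✓ 0x3ED5F  — 4 lookups
#1 VA=0x18000000EB4 (r,kernel):
  [0] read 0x33 idx=3: raw=0x3E004 flags P=0 W=0 U=1 S=0
  ⇒ fault: PAGE_NOT_PRESENT  — 1 lookups
#2 VA=0xC8000000459 (r,kernel):
  [0] read 0x33 idx=25: raw=0x42087 flags P=1 W=1 U=1 S=1
  ✓ 0x42459 (huge @L0)  — 1 lookups

Access #0 PA: 0x3ED5F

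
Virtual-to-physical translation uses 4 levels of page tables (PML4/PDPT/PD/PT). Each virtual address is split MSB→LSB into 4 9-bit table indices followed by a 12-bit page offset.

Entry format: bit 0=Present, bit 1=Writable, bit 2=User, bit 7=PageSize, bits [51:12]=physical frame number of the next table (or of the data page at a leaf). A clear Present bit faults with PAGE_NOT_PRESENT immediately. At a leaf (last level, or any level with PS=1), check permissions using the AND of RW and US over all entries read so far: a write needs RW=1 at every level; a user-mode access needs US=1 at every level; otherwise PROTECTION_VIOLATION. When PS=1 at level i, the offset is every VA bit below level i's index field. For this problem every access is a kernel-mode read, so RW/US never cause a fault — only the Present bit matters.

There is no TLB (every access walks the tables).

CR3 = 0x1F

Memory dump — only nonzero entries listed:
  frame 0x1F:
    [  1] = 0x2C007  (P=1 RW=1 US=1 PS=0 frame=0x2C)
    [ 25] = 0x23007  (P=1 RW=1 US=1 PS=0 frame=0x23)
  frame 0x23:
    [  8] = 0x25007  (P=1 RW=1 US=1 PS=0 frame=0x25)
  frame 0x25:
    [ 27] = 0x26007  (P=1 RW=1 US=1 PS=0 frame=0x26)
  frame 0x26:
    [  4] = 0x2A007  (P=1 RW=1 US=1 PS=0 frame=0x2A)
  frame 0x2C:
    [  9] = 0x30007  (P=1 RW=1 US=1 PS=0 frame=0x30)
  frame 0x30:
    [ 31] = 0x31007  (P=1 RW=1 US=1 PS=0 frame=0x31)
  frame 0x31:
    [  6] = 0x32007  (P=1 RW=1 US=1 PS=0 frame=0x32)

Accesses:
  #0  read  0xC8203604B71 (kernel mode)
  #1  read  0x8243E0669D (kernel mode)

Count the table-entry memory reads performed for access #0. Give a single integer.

Trace:
#0 VA=0xC8203604B71 (r,kernel):
  lvl0: tbl 0x1F, slot 25 ⇒ 0x23007 (P1/RW1/US1/PS0)
  lvl1: tbl 0x23, slot 8 ⇒ 0x25007 (P1/RW1/US1/PS0)
  lvl2: tbl 0x25, slot 27 ⇒ 0x26007 (P1/RW1/US1/PS0)
  lvl3: tbl 0x26, slot 4 ⇒ 0x2A007 (P1/RW1/US1/PS0)
  → PA=0x2AB71  (4 entries read)
#1 VA=0x8243E0669D (r,kernel):
  lvl0: tbl 0x1F, slot 1 ⇒ 0x2C007 (P1/RW1/US1/PS0)
  lvl1: tbl 0x2C, slot 9 ⇒ 0x30007 (P1/RW1/US1/PS0)
  lvl2: tbl 0x30, slot 31 ⇒ 0x31007 (P1/RW1/US1/PS0)
  lvl3: tbl 0x31, slot 6 ⇒ 0x32007 (P1/RW1/US1/PS0)
  → PA=0x3269D  (4 entries read)

Entries read for #0: 4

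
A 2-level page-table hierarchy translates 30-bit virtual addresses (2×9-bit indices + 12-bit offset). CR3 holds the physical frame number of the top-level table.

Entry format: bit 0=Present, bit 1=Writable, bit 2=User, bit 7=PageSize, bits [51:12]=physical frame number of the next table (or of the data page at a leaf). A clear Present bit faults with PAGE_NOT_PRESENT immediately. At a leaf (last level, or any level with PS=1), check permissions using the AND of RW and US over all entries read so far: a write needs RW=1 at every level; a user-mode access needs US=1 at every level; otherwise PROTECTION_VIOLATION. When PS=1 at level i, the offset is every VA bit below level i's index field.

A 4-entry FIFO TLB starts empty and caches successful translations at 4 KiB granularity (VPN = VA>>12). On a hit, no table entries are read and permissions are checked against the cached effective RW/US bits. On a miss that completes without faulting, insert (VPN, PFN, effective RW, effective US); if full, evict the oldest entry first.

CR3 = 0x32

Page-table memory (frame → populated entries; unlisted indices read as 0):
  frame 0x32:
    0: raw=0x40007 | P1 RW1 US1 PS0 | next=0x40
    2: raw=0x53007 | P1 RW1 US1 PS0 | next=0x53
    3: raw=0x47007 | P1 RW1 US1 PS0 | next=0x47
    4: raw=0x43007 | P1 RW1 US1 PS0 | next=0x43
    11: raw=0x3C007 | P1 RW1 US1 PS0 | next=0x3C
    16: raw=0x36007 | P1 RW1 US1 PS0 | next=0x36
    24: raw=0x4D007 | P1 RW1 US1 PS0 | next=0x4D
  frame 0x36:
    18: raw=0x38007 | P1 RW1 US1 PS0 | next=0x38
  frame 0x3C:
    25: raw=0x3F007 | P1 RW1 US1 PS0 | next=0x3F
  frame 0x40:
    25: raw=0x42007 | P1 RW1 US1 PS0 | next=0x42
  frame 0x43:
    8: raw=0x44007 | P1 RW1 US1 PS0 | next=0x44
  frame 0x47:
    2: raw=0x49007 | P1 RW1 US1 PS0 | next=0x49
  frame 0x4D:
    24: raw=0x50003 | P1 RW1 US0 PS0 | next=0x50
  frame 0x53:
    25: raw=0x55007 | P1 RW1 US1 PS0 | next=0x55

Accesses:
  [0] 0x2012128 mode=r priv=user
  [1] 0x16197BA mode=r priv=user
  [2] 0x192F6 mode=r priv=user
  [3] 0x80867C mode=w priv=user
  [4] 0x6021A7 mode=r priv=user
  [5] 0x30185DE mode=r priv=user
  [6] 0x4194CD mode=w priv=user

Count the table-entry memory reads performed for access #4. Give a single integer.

Trace:
#0 VA=0x2012128 (r,user):
  lvl0: tbl 0x32, slot 16 ⇒ 0x36007 (P1/RW1/US1/PS0)
  lvl1: tbl 0x36, slot 18 ⇒ 0x38007 (P1/RW1/US1/PS0)
  → PA=0x38128  (2 entries read)
#1 VA=0x16197BA (r,user):
  lvl0: tbl 0x32, slot 11 ⇒ 0x3C007 (P1/RW1/US1/PS0)
  lvl1: tbl 0x3C, slot 25 ⇒ 0x3F007 (P1/RW1/US1/PS0)
  → PA=0x3F7BA  (2 entries read)
#2 VA=0x192F6 (r,user):
  lvl0: tbl 0x32, slot 0 ⇒ 0x40007 (P1/RW1/US1/PS0)
  lvl1: tbl 0x40, slot 25 ⇒ 0x42007 (P1/RW1/US1/PS0)
  → PA=0x422F6  (2 entries read)
#3 VA=0x80867C (w,user):
  lvl0: tbl 0x32, slot 4 ⇒ 0x43007 (P1/RW1/US1/PS0)
  lvl1: tbl 0x43, slot 8 ⇒ 0x44007 (P1/RW1/US1/PS0)
  → PA=0x4467C  (2 entries read)
#4 VA=0x6021A7 (r,user):
  lvl0: tbl 0x32, slot 3 ⇒ 0x47007 (P1/RW1/US1/PS0)
  lvl1: tbl 0x47, slot 2 ⇒ 0x49007 (P1/RW1/US1/PS0)
  → PA=0x491A7  (2 entries read)
#5 VA=0x30185DE (r,user):
  lvl0: tbl 0x32, slot 24 ⇒ 0x4D007 (P1/RW1/US1/PS0)
  lvl1: tbl 0x4D, slot 24 ⇒ 0x50003 (P1/RW1/US0/PS0)
  → PROTECTION_VIOLATION  (2 entries read)
#6 VA=0x4194CD (w,user):
  lvl0: tbl 0x32, slot 2 ⇒ 0x53007 (P1/RW1/US1/PS0)
  lvl1: tbl 0x53, slot 25 ⇒ 0x55007 (P1/RW1/US1/PS0)
  → PA=0x554CD  (2 entries read)

Entries read for #4: 2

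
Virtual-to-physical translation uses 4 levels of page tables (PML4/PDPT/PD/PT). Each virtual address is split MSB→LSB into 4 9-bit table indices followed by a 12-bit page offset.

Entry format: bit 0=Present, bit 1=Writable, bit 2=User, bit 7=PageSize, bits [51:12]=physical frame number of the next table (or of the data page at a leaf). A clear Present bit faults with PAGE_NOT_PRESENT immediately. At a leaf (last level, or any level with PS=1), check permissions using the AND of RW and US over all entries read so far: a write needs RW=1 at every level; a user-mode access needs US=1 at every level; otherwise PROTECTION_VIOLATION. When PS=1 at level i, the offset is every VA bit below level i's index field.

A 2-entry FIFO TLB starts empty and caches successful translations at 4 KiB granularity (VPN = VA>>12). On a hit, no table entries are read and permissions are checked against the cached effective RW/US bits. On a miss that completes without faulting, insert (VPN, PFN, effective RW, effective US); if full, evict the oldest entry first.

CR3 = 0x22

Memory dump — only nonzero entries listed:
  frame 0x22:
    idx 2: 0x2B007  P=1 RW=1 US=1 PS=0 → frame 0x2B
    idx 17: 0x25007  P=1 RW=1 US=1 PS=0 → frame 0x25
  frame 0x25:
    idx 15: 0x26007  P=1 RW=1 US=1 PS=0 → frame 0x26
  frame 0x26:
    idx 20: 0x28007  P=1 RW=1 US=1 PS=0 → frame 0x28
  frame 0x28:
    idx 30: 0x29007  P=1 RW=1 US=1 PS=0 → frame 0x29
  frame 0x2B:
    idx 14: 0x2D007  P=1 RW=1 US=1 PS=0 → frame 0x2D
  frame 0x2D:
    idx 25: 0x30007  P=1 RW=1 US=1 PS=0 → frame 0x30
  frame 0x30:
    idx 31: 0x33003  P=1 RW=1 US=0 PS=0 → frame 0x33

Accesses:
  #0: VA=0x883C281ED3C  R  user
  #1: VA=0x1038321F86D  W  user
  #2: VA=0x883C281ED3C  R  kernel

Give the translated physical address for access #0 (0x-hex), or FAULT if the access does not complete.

Per-access translation:
#0 VA=0x883C281ED3C (r,user):
  L0 @0x22[17] → 0x25007  P=1,RW=1,US=1,PS=0
  L1 @0x25[15] → 0x26007  P=1,RW=1,US=1,PS=0
  L2 @0x26[20] → 0x28007  P=1,RW=1,US=1,PS=0
  L3 @0x28[30] → 0x29007  P=1,RW=1,US=1,PS=0
  → PA=0x29D3C  (4 entries read)
#1 VA=0x1038321F86D (w,user):
  L0 @0x22[2] → 0x2B007  P=1,RW=1,US=1,PS=0
  L1 @0x2B[14] → 0x2D007  P=1,RW=1,US=1,PS=0
  L2 @0x2D[25] → 0x30007  P=1,RW=1,US=1,PS=0
  L3 @0x30[31] → 0x33003  P=1,RW=1,US=0,PS=0
  ⇒ fault: PROTECTION_VIOLATION  — 4 lookups
#2 VA=0x883C281ED3C (r,kernel):
  TLB hit vpn=0x883C281E → PA=0x29D3C

Access #0 PA: 0x29D3C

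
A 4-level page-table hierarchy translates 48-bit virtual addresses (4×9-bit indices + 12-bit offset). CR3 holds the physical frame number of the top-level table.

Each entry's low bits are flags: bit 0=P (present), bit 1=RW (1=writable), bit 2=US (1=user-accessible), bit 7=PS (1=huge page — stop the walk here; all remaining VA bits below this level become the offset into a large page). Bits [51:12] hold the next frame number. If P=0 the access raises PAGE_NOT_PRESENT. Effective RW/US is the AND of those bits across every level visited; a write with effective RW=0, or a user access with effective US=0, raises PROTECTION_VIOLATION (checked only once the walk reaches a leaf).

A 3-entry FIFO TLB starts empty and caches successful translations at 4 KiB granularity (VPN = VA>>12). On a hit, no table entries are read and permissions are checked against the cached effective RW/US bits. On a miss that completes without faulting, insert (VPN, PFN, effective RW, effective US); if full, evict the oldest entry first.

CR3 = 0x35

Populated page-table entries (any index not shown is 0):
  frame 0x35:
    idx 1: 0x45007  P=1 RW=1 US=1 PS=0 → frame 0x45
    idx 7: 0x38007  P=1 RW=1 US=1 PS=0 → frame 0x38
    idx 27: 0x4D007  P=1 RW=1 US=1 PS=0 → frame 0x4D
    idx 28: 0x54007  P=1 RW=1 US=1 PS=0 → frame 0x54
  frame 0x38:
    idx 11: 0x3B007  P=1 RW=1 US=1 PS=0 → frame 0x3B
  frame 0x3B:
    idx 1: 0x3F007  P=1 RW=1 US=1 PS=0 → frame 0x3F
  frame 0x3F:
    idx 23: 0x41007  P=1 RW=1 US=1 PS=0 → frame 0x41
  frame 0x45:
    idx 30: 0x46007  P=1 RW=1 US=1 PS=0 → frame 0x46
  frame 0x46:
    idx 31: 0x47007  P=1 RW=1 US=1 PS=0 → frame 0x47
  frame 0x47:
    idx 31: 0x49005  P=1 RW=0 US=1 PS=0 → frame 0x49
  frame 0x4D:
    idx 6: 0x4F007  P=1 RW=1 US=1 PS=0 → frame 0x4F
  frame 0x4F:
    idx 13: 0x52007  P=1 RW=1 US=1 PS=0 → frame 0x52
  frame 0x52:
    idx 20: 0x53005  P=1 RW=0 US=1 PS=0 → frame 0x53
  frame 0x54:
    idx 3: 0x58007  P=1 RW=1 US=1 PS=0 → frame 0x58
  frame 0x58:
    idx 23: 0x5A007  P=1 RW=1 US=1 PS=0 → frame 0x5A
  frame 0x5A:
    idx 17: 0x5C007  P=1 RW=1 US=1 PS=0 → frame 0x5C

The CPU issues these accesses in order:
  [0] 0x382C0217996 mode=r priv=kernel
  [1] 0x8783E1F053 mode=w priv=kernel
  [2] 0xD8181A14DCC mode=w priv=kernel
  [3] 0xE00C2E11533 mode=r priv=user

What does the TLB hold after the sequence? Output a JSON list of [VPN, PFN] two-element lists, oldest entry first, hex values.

Walk each access:
#0 VA=0x382C0217996 (r,kernel):
  L0: frame=0x35 idx=7 entry=0x38007 [P=1 RW=1 US=1 PS=0]
  L1: frame=0x38 idx=11 entry=0x3B007 [P=1 RW=1 US=1 PS=0]
  L2: frame=0x3B idx=1 entry=0x3F007 [P=1 RW=1 US=1 PS=0]
  L3: frame=0x3F idx=23 entry=0x41007 [P=1 RW=1 US=1 PS=0]
  ⇒ phys 0x41996  [4 reads]
#1 VA=0x8783E1F053 (w,kernel):
  L0: frame=0x35 idx=1 entry=0x45007 [P=1 RW=1 US=1 PS=0]
  L1: frame=0x45 idx=30 entry=0x46007 [P=1 RW=1 US=1 PS=0]
  L2: frame=0x46 idx=31 entry=0x47007 [P=1 RW=1 US=1 PS=0]
  L3: frame=0x47 idx=31 entry=0x49005 [P=1 RW=0 US=1 PS=0]
  ⇒ fault: PROTECTION_VIOLATION  — 4 lookups
#2 VA=0xD8181A14DCC (w,kernel):
  L0: frame=0x35 idx=27 entry=0x4D007 [P=1 RW=1 US=1 PS=0]
  L1: frame=0x4D idx=6 entry=0x4F007 [P=1 RW=1 US=1 PS=0]
  L2: frame=0x4F idx=13 entry=0x52007 [P=1 RW=1 US=1 PS=0]
  L3: frame=0x52 idx=20 entry=0x53005 [P=1 RW=0 US=1 PS=0]
  ⇒ fault: PROTECTION_VIOLATION  — 4 lookups
#3 VA=0xE00C2E11533 (r,user):
  L0: frame=0x35 idx=28 entry=0x54007 [P=1 RW=1 US=1 PS=0]
  L1: frame=0x54 idx=3 entry=0x58007 [P=1 RW=1 US=1 PS=0]
  L2: frame=0x58 idx=23 entry=0x5A007 [P=1 RW=1 US=1 PS=0]
  L3: frame=0x5A idx=17 entry=0x5C007 [P=1 RW=1 US=1 PS=0]
  ⇒ phys 0x5C533  [4 reads]

TLB: [["0x382C0217", "0x41"], ["0xE00C2E11", "0x5C"]]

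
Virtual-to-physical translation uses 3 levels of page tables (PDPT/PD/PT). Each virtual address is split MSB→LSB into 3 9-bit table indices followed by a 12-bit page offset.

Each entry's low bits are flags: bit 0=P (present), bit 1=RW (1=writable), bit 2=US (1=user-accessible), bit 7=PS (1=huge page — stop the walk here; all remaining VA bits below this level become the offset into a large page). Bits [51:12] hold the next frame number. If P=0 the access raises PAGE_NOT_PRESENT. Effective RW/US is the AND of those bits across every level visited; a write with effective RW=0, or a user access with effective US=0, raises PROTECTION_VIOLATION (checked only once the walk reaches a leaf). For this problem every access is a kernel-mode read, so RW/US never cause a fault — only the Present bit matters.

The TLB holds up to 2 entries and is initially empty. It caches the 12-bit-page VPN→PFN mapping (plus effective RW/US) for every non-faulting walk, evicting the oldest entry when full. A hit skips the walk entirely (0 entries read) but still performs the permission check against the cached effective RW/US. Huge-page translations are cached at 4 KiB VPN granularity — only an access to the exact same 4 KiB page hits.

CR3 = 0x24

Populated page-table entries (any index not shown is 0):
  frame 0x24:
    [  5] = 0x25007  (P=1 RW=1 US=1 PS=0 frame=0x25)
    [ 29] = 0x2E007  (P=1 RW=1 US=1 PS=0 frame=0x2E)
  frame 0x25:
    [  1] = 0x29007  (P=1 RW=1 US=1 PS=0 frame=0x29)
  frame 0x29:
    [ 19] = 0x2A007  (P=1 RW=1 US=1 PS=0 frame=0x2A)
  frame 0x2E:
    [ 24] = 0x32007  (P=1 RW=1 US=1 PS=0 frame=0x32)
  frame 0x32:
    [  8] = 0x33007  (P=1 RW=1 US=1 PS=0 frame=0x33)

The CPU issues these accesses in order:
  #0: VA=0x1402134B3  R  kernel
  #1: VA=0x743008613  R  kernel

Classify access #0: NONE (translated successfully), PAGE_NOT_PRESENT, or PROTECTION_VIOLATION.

Trace:
#0 VA=0x1402134B3 (r,kernel):
  L0: frame=0x24 idx=5 entry=0x25007 [P=1 RW=1 US=1 PS=0]
  L1: frame=0x25 idx=1 entry=0x29007 [P=1 RW=1 US=1 PS=0]
  L2: frame=0x29 idx=19 entry=0x2A007 [P=1 RW=1 US=1 PS=0]
  ✓ 0x2A4B3  — 3 lookups
#1 VA=0x743008613 (r,kernel):
  L0: frame=0x24 idx=29 entry=0x2E007 [P=1 RW=1 US=1 PS=0]
  L1: frame=0x2E idx=24 entry=0x32007 [P=1 RW=1 US=1 PS=0]
  L2: frame=0x32 idx=8 entry=0x33007 [P=1 RW=1 US=1 PS=0]
  ✓ 0x33613  — 3 lookups

Access #0 fault: NONE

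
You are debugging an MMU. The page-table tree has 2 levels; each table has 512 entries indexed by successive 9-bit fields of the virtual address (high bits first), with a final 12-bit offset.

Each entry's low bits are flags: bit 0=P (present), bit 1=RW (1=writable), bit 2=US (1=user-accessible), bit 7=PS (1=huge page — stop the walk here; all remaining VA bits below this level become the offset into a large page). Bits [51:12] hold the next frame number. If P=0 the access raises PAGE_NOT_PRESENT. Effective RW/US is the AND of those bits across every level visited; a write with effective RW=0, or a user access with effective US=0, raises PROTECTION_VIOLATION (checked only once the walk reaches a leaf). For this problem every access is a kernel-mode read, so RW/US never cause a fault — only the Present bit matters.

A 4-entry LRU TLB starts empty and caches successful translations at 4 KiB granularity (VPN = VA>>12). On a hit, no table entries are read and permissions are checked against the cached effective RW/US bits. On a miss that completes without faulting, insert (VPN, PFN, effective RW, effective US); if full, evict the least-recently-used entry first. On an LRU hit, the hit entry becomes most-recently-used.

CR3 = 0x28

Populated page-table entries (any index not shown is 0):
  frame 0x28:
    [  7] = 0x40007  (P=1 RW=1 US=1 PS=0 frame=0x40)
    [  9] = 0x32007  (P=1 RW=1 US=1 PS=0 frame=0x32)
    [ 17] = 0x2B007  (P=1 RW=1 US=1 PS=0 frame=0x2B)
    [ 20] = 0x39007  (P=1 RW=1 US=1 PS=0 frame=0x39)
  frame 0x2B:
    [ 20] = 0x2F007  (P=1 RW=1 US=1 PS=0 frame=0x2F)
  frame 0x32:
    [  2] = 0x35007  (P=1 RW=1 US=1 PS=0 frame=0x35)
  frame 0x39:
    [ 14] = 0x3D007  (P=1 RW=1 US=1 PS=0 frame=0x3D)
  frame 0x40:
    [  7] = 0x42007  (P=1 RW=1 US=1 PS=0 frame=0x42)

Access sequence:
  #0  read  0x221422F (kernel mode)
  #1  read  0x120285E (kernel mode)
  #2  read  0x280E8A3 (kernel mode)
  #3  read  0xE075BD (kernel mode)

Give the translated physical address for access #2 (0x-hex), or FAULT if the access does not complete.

Walk each access:
#0 VA=0x221422F (r,kernel):
  lvl0: tbl 0x28, slot 17 ⇒ 0x2B007 (P1/RW1/US1/PS0)
  lvl1: tbl 0x2B, slot 20 ⇒ 0x2F007 (P1/RW1/US1/PS0)
  ✓ 0x2F22F  — 2 lookups
#1 VA=0x120285E (r,kernel):
  lvl0: tbl 0x28, slot 9 ⇒ 0x32007 (P1/RW1/US1/PS0)
  lvl1: tbl 0x32, slot 2 ⇒ 0x35007 (P1/RW1/US1/PS0)
  ✓ 0x3585E  — 2 lookups
#2 VA=0x280E8A3 (r,kernel):
  lvl0: tbl 0x28, slot 20 ⇒ 0x39007 (P1/RW1/US1/PS0)
  lvl1: tbl 0x39, slot 14 ⇒ 0x3D007 (P1/RW1/US1/PS0)
  ✓ 0x3D8A3  — 2 lookups
#3 VA=0xE075BD (r,kernel):
  lvl0: tbl 0x28, slot 7 ⇒ 0x40007 (P1/RW1/US1/PS0)
  lvl1: tbl 0x40, slot 7 ⇒ 0x42007 (P1/RW1/US1/PS0)
  ✓ 0x425BD  — 2 lookups

Access #2 PA: 0x3D8A3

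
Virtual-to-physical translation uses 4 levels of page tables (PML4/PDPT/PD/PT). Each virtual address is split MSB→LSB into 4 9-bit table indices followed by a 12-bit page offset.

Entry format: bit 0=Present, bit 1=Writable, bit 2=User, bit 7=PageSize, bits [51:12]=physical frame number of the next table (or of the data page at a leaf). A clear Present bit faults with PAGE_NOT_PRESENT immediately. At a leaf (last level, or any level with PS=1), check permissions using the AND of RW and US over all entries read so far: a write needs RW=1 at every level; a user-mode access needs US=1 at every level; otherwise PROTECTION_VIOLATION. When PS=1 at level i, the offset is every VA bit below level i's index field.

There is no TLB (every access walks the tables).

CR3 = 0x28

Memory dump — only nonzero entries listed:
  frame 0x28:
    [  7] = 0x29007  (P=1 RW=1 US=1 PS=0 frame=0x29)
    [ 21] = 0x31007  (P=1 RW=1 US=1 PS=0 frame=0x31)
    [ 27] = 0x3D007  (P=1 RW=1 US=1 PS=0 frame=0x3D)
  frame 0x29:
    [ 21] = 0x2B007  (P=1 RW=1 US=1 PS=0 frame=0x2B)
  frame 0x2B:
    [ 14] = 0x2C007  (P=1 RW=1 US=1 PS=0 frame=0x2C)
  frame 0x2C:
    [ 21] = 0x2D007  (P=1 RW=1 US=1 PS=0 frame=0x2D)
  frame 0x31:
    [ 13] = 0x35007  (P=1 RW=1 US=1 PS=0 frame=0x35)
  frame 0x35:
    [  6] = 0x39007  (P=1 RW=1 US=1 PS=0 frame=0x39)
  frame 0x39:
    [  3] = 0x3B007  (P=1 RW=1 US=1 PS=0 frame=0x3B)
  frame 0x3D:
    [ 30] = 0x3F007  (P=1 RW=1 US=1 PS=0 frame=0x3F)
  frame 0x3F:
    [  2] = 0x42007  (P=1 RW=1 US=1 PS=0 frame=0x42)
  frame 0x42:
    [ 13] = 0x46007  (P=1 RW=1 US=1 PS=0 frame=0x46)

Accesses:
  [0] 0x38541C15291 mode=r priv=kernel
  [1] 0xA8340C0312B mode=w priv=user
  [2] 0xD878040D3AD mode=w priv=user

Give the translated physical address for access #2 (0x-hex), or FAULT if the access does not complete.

Per-access translation:
#0 VA=0x38541C15291 (r,kernel):
  L0: frame=0x28 idx=7 entry=0x29007 [P=1 RW=1 US=1 PS=0]
  L1: frame=0x29 idx=21 entry=0x2B007 [P=1 RW=1 US=1 PS=0]
  L2: frame=0x2B idx=14 entry=0x2C007 [P=1 RW=1 US=1 PS=0]
  L3: frame=0x2C idx=21 entry=0x2D007 [P=1 RW=1 US=1 PS=0]
  ✓ 0x2D291  — 4 lookups
#1 VA=0xA8340C0312B (w,user):
  L0: frame=0x28 idx=21 entry=0x31007 [P=1 RW=1 US=1 PS=0]
  L1: frame=0x31 idx=13 entry=0x35007 [P=1 RW=1 US=1 PS=0]
  L2: frame=0x35 idx=6 entry=0x39007 [P=1 RW=1 US=1 PS=0]
  L3: frame=0x39 idx=3 entry=0x3B007 [P=1 RW=1 US=1 PS=0]
  ✓ 0x3B12B  — 4 lookups
#2 VA=0xD878040D3AD (w,user):
  L0: frame=0x28 idx=27 entry=0x3D007 [P=1 RW=1 US=1 PS=0]
  L1: frame=0x3D idx=30 entry=0x3F007 [P=1 RW=1 US=1 PS=0]
  L2: frame=0x3F idx=2 entry=0x42007 [P=1 RW=1 US=1 PS=0]
  L3: frame=0x42 idx=13 entry=0x46007 [P=1 RW=1 US=1 PS=0]
  ✓ 0x463AD  — 4 lookups

Access #2 PA: 0x463AD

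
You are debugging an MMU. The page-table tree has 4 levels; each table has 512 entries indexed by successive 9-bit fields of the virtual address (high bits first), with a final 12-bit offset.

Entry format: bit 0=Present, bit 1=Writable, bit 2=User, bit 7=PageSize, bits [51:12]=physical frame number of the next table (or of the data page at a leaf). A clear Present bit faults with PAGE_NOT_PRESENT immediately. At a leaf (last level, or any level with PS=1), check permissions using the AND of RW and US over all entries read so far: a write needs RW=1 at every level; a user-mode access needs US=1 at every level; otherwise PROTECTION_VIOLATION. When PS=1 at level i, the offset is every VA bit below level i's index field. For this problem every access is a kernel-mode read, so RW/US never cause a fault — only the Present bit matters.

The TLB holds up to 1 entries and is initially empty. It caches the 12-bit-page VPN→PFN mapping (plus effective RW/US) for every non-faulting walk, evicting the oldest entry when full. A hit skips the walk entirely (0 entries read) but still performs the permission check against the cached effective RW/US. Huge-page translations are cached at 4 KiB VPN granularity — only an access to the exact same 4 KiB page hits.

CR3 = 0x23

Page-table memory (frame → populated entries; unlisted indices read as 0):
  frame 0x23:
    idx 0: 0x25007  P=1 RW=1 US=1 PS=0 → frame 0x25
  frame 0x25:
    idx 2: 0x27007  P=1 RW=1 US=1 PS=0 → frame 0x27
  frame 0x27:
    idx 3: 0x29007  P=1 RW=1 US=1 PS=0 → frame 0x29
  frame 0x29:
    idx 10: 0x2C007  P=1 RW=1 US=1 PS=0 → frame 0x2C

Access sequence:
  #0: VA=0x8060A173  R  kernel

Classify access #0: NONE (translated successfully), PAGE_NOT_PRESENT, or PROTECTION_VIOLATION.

Trace:
#0 VA=0x8060A173 (r,kernel):
  lvl0: tbl 0x23, slot 0 ⇒ 0x25007 (P1/RW1/US1/PS0)
  lvl1: tbl 0x25, slot 2 ⇒ 0x27007 (P1/RW1/US1/PS0)
  lvl2: tbl 0x27, slot 3 ⇒ 0x29007 (P1/RW1/US1/PS0)
  lvl3: tbl 0x29, slot 10 ⇒ 0x2C007 (P1/RW1/US1/PS0)
  ⇒ phys 0x2C173  [4 reads]

Access #0 fault: NONE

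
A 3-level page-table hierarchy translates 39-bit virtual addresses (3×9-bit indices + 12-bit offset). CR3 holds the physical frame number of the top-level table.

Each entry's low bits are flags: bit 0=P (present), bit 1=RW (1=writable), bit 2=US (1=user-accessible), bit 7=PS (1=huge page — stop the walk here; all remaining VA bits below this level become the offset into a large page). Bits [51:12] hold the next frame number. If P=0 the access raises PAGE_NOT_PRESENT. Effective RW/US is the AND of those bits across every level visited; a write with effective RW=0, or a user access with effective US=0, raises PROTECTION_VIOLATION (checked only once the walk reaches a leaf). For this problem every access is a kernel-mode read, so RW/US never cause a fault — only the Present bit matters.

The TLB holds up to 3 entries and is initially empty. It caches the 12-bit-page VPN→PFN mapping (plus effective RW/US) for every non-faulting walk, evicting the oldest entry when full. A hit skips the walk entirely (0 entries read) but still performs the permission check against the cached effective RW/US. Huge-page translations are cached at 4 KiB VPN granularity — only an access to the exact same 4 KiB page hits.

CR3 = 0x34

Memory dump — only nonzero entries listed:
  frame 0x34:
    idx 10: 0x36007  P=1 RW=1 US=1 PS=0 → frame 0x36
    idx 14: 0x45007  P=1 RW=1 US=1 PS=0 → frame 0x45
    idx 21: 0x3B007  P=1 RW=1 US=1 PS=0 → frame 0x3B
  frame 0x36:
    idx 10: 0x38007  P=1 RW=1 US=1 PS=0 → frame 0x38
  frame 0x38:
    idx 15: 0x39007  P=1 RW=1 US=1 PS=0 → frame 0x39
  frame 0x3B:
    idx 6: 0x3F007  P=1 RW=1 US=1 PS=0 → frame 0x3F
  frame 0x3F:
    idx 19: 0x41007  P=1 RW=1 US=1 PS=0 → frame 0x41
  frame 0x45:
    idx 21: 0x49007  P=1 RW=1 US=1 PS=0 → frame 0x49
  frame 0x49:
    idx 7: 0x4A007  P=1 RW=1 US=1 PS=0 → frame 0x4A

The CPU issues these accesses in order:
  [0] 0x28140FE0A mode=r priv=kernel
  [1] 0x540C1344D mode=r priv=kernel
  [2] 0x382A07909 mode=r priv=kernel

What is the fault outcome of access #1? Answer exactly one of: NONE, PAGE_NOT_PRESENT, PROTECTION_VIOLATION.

Trace:
#0 VA=0x28140FE0A (r,kernel):
  [0] read 0x34 idx=10: raw=0x36007 flags P=1 W=1 U=1 S=0
  [1] read 0x36 idx=10: raw=0x38007 flags P=1 W=1 U=1 S=0
  [2] read 0x38 idx=15: raw=0x39007 flags P=1 W=1 U=1 S=0
  ⇒ phys 0x39E0A  [3 reads]
#1 VA=0x540C1344D (r,kernel):
  [0] read 0x34 idx=21: raw=0x3B007 flags P=1 W=1 U=1 S=0
  [1] read 0x3B idx=6: raw=0x3F007 flags P=1 W=1 U=1 S=0
  [2] read 0x3F idx=19: raw=0x41007 flags P=1 W=1 U=1 S=0
  ⇒ phys 0x4144D  [3 reads]
#2 VA=0x382A07909 (r,kernel):
  [0] read 0x34 idx=14: raw=0x45007 flags P=1 W=1 U=1 S=0
  [1] read 0x45 idx=21: raw=0x49007 flags P=1 W=1 U=1 S=0
  [2] read 0x49 idx=7: raw=0x4A007 flags P=1 W=1 U=1 S=0
  ⇒ phys 0x4A909  [3 reads]

Access #1 fault: NONE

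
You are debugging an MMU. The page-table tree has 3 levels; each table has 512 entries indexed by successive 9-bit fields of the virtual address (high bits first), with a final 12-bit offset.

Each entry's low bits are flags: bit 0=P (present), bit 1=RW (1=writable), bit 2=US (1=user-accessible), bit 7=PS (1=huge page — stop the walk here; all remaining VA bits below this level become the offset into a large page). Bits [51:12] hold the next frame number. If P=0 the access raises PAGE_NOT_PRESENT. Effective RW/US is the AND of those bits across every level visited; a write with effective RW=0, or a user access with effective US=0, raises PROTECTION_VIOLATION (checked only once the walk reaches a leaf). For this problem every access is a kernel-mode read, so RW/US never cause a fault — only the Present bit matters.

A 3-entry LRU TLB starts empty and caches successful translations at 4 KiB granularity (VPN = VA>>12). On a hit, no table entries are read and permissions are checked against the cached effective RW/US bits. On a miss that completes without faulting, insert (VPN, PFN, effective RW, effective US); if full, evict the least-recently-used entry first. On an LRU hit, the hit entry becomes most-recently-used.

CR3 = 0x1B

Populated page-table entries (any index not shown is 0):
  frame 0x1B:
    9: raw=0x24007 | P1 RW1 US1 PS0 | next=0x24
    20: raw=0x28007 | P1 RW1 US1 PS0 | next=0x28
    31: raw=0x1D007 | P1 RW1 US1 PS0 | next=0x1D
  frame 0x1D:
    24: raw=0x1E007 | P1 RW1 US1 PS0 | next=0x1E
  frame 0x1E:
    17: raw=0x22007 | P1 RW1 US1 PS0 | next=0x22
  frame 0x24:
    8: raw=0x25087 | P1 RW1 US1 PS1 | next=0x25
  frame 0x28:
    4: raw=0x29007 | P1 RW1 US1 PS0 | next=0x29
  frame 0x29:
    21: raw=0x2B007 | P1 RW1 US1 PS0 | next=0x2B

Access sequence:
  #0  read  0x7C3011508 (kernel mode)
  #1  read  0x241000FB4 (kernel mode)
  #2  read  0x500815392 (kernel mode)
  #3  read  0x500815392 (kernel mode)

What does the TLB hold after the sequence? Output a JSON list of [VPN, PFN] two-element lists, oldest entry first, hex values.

Walk each access:
#0 VA=0x7C3011508 (r,kernel):
  L0 @0x1B[31] → 0x1D007  P=1,RW=1,US=1,PS=0
  L1 @0x1D[24] → 0x1E007  P=1,RW=1,US=1,PS=0
  L2 @0x1E[17] → 0x22007  P=1,RW=1,US=1,PS=0
  ✓ 0x22508  — 3 lookups
#1 VA=0x241000FB4 (r,kernel):
  L0 @0x1B[9] → 0x24007  P=1,RW=1,US=1,PS=0
  L1 @0x24[8] → 0x25087  P=1,RW=1,US=1,PS=1
  ✓ 0x25FB4 (huge @L1)  — 2 lookups
#2 VA=0x500815392 (r,kernel):
  L0 @0x1B[20] → 0x28007  P=1,RW=1,US=1,PS=0
  L1 @0x28[4] → 0x29007  P=1,RW=1,US=1,PS=0
  L2 @0x29[21] → 0x2B007  P=1,RW=1,US=1,PS=0
  ✓ 0x2B392  — 3 lookups
#3 VA=0x500815392 (r,kernel):
  TLB hit vpn=0x500815 → PA=0x2B392

TLB: [["0x7C3011", "0x22"], ["0x241000", "0x25"], ["0x500815", "0x2B"]]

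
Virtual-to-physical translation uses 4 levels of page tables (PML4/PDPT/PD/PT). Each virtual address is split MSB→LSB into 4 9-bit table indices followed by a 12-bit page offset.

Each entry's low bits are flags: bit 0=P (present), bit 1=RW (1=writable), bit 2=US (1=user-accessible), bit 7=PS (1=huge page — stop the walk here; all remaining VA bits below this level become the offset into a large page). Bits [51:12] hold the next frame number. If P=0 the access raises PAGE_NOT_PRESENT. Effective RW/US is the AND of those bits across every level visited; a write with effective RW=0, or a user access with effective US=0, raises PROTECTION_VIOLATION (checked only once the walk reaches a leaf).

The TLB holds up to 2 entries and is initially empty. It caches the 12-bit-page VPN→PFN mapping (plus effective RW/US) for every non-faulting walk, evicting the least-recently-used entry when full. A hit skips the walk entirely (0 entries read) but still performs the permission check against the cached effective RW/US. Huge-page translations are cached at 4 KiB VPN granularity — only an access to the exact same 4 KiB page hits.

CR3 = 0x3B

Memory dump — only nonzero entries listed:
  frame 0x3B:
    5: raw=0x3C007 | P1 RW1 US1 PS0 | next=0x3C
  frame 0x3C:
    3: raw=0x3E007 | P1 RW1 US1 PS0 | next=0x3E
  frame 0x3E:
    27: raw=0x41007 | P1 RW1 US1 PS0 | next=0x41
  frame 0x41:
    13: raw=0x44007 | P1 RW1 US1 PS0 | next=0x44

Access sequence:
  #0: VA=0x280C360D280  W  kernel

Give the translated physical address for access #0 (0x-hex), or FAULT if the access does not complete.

Per-access translation:
#0 VA=0x280C360D280 (w,kernel):
  lvl0: tbl 0x3B, slot 5 ⇒ 0x3C007 (P1/RW1/US1/PS0)
  lvl1: tbl 0x3C, slot 3 ⇒ 0x3E007 (P1/RW1/US1/PS0)
  lvl2: tbl 0x3E, slot 27 ⇒ 0x41007 (P1/RW1/US1/PS0)
  lvl3: tbl 0x41, slot 13 ⇒ 0x44007 (P1/RW1/US1/PS0)
  ✓ 0x44280  — 4 lookups

Access #0 PA: 0x44280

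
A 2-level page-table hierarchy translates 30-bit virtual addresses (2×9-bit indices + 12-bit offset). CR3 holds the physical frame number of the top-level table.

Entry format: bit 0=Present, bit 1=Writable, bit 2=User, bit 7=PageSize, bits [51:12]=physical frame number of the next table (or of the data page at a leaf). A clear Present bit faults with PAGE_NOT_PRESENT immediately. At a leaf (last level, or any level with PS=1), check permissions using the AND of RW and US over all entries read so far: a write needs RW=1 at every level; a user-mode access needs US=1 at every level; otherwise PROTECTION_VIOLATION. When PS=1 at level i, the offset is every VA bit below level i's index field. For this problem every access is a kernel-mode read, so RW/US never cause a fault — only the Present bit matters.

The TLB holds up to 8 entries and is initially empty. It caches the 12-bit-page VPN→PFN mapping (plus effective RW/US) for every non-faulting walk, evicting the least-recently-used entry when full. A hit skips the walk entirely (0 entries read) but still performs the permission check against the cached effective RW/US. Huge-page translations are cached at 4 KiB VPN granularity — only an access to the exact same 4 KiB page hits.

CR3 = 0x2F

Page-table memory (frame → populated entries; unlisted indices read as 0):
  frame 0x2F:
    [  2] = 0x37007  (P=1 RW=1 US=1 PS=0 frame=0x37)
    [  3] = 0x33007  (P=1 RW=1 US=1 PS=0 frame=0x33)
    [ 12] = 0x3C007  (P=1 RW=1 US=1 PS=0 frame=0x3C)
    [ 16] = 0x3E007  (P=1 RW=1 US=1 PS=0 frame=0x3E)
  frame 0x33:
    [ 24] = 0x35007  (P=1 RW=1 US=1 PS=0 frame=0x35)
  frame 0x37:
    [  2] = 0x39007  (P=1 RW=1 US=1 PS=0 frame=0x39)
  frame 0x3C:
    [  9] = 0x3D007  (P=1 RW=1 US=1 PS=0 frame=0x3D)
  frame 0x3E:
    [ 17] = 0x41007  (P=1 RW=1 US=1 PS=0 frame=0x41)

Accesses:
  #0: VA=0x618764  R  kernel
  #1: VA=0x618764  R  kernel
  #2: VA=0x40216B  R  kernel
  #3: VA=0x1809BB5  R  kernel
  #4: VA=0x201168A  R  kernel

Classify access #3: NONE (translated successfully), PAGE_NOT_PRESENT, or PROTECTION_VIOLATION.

Walk each access:
#0 VA=0x618764 (r,kernel):
  lvl0: tbl 0x2F, slot 3 ⇒ 0x33007 (P1/RW1/US1/PS0)
  lvl1: tbl 0x33, slot 24 ⇒ 0x35007 (P1/RW1/US1/PS0)
  → PA=0x35764  (2 entries read)
#1 VA=0x618764 (r,kernel):
  TLB hit vpn=0x618 → PA=0x35764
#2 VA=0x40216B (r,kernel):
  lvl0: tbl 0x2F, slot 2 ⇒ 0x37007 (P1/RW1/US1/PS0)
  lvl1: tbl 0x37, slot 2 ⇒ 0x39007 (P1/RW1/US1/PS0)
  → PA=0x3916B  (2 entries read)
#3 VA=0x1809BB5 (r,kernel):
  lvl0: tbl 0x2F, slot 12 ⇒ 0x3C007 (P1/RW1/US1/PS0)
  lvl1: tbl 0x3C, slot 9 ⇒ 0x3D007 (P1/RW1/US1/PS0)
  → PA=0x3DBB5  (2 entries read)
#4 VA=0x201168A (r,kernel):
  lvl0: tbl 0x2F, slot 16 ⇒ 0x3E007 (P1/RW1/US1/PS0)
  lvl1: tbl 0x3E, slot 17 ⇒ 0x41007 (P1/RW1/US1/PS0)
  → PA=0x4168A  (2 entries read)

Access #3 fault: NONE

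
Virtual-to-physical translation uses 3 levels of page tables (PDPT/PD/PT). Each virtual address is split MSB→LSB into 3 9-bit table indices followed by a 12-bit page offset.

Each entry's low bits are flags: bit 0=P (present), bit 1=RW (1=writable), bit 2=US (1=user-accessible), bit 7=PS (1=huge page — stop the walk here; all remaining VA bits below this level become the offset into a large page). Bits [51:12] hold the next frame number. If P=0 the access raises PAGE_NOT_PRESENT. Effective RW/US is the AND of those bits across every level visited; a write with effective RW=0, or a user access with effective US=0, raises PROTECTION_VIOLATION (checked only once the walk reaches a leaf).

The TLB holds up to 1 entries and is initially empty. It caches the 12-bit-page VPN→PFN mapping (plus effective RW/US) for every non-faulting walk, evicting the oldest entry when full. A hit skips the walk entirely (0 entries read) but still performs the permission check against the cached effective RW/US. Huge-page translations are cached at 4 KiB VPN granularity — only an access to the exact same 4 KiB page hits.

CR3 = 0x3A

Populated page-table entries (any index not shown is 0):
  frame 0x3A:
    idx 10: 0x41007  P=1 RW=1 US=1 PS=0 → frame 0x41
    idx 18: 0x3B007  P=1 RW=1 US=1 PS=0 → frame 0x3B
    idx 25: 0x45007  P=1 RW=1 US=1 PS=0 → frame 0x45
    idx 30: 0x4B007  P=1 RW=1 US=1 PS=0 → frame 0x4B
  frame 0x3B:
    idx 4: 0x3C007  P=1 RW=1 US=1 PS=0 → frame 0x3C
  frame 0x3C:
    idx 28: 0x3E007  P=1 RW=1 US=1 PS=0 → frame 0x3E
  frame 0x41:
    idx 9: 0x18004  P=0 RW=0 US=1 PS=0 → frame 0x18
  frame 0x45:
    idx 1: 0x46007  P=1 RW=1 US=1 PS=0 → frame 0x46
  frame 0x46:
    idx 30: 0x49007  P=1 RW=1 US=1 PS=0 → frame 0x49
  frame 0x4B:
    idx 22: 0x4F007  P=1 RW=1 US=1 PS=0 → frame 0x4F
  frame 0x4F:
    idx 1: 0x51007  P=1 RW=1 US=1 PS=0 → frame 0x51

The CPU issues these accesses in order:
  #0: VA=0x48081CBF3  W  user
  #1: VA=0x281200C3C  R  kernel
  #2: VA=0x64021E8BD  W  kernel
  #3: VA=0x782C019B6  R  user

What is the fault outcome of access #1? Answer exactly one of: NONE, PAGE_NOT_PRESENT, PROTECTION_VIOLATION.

Trace:
#0 VA=0x48081CBF3 (w,user):
  L0: frame=0x3A idx=18 entry=0x3B007 [P=1 RW=1 US=1 PS=0]
  L1: frame=0x3B idx=4 entry=0x3C007 [P=1 RW=1 US=1 PS=0]
  L2: frame=0x3C idx=28 entry=0x3E007 [P=1 RW=1 US=1 PS=0]
  ✓ 0x3EBF3  — 3 lookups
#1 VA=0x281200C3C (r,kernel):
  L0: frame=0x3A idx=10 entry=0x41007 [P=1 RW=1 US=1 PS=0]
  L1: frame=0x41 idx=9 entry=0x18004 [P=0 RW=0 US=1 PS=0]
  → PAGE_NOT_PRESENT  (2 entries read)
#2 VA=0x64021E8BD (w,kernel):
  L0: frame=0x3A idx=25 entry=0x45007 [P=1 RW=1 US=1 PS=0]
  L1: frame=0x45 idx=1 entry=0x46007 [P=1 RW=1 US=1 PS=0]
  L2: frame=0x46 idx=30 entry=0x49007 [P=1 RW=1 US=1 PS=0]
  ✓ 0x498BD  — 3 lookups
#3 VA=0x782C019B6 (r,user):
  L0: frame=0x3A idx=30 entry=0x4B007 [P=1 RW=1 US=1 PS=0]
  L1: frame=0x4B idx=22 entry=0x4F007 [P=1 RW=1 US=1 PS=0]
  L2: frame=0x4F idx=1 entry=0x51007 [P=1 RW=1 US=1 PS=0]
  ✓ 0x519B6  — 3 lookups

Access #1 fault: PAGE_NOT_PRESENT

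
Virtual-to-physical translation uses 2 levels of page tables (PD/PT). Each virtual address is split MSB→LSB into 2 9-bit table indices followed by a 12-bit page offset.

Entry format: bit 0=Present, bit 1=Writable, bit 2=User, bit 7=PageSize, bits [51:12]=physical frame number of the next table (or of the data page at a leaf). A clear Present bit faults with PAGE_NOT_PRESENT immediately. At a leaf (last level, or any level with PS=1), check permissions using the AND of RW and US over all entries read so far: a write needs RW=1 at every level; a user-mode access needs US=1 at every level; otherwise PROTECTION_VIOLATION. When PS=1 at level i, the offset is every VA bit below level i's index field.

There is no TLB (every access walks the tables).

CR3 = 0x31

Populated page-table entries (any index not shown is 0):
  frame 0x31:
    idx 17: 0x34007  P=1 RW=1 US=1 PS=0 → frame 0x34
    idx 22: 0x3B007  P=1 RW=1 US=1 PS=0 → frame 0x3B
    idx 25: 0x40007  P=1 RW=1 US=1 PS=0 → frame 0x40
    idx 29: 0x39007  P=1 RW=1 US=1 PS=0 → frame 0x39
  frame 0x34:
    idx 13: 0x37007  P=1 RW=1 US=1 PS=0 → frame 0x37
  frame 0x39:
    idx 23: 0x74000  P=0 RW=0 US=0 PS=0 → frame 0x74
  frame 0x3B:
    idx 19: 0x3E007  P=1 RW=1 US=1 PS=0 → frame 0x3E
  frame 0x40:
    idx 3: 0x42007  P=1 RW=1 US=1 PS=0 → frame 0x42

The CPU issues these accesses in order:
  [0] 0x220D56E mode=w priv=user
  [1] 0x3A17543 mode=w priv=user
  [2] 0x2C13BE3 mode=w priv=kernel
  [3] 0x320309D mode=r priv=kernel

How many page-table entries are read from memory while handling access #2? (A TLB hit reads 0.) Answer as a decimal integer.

Trace:
#0 VA=0x220D56E (w,user):
  L0: frame=0x31 idx=17 entry=0x34007 [P=1 RW=1 US=1 PS=0]
  L1: frame=0x34 idx=13 entry=0x37007 [P=1 RW=1 US=1 PS=0]
  ✓ 0x3756E  — 2 lookups
#1 VA=0x3A17543 (w,user):
  L0: frame=0x31 idx=29 entry=0x39007 [P=1 RW=1 US=1 PS=0]
  L1: frame=0x39 idx=23 entry=0x74000 [P=0 RW=0 US=0 PS=0]
  ✗ PAGE_NOT_PRESENT  [2 reads]
#2 VA=0x2C13BE3 (w,kernel):
  L0: frame=0x31 idx=22 entry=0x3B007 [P=1 RW=1 US=1 PS=0]
  L1: frame=0x3B idx=19 entry=0x3E007 [P=1 RW=1 US=1 PS=0]
  ✓ 0x3EBE3  — 2 lookups
#3 VA=0x320309D (r,kernel):
  L0: frame=0x31 idx=25 entry=0x40007 [P=1 RW=1 US=1 PS=0]
  L1: frame=0x40 idx=3 entry=0x42007 [P=1 RW=1 US=1 PS=0]
  ✓ 0x4209D  — 2 lookups

Entries read for #2: 2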